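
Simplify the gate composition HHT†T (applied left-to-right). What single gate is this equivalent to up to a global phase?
I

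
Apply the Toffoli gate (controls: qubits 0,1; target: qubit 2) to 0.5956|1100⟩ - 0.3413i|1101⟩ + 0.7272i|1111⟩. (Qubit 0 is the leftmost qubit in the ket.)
0.7272i|1101⟩ + 0.5956|1110⟩ - 0.3413i|1111⟩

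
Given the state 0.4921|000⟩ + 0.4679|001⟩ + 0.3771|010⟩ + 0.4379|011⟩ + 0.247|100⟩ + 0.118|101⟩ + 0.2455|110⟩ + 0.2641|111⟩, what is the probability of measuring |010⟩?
0.1422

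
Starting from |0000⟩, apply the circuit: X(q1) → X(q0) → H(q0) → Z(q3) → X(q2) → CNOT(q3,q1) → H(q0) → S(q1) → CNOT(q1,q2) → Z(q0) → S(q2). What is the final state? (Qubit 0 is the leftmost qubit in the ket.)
-i|1100⟩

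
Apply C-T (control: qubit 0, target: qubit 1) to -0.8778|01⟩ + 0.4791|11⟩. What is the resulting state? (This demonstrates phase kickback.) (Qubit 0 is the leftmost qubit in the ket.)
-0.8778|01⟩ + (0.3388 + 0.3388i)|11⟩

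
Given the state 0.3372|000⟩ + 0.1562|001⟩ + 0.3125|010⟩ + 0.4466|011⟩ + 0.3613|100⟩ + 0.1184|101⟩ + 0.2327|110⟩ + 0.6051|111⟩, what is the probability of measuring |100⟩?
0.1305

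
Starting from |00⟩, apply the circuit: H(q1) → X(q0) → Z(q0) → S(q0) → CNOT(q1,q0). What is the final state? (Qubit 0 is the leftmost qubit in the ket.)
-(1/√2)i|01⟩ - (1/√2)i|10⟩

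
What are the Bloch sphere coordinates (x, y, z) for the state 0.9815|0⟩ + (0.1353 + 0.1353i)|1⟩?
(0.2656, 0.2656, 0.9267)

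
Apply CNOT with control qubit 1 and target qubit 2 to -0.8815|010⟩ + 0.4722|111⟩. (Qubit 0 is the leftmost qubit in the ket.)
-0.8815|011⟩ + 0.4722|110⟩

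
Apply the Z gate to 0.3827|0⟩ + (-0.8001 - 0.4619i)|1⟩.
0.3827|0⟩ + (0.8001 + 0.4619i)|1⟩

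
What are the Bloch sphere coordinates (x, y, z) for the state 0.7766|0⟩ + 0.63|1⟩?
(0.9785, 0, 0.2062)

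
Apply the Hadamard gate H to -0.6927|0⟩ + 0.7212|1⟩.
0.02015|0⟩ - 0.9998|1⟩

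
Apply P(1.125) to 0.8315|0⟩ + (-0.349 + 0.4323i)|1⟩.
0.8315|0⟩ + (-0.5405 - 0.1285i)|1⟩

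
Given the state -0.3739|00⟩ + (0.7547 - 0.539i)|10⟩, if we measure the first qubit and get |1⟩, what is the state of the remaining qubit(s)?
(0.8138 - 0.5812i)|0⟩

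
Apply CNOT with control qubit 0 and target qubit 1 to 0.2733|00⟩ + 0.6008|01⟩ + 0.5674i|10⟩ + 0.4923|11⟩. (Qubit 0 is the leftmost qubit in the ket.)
0.2733|00⟩ + 0.6008|01⟩ + 0.4923|10⟩ + 0.5674i|11⟩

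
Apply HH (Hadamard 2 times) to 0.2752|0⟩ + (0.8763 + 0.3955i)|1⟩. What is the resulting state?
0.2752|0⟩ + (0.8763 + 0.3955i)|1⟩

H² = I, so an even number of Hadamards cancels: H^2 = I and the state is unchanged.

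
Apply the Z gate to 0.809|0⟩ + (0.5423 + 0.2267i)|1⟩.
0.809|0⟩ + (-0.5423 - 0.2267i)|1⟩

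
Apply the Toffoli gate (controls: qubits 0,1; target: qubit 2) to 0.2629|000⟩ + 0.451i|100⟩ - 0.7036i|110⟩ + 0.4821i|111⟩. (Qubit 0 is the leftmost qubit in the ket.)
0.2629|000⟩ + 0.451i|100⟩ + 0.4821i|110⟩ - 0.7036i|111⟩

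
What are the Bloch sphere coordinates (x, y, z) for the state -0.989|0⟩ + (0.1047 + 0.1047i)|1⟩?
(-0.2071, -0.2071, 0.9562)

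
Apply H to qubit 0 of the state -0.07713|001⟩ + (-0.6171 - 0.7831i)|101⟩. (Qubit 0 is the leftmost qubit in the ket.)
(-0.4909 - 0.5537i)|001⟩ + (0.3818 + 0.5537i)|101⟩

H on qubit 0 mixes each pair of kets that differ only in qubit 0: amplitudes (a, b) of (|…0…⟩, |…1…⟩) become ((a + b)/√2, (a − b)/√2). Kets absent from the input have amplitude 0.
(|001⟩, |101⟩): (a, b) = (-0.07713, (-0.6171 - 0.7831i)) → ((-0.4909 - 0.5537i), (0.3818 + 0.5537i))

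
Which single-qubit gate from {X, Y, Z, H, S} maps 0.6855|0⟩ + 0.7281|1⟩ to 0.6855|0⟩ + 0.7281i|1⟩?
S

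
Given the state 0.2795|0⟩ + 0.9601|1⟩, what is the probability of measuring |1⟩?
0.9218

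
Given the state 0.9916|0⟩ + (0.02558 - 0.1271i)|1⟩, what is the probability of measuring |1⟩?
0.01681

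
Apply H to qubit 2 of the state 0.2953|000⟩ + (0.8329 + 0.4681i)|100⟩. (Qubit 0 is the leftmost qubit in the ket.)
0.2088|000⟩ + 0.2088|001⟩ + (0.5889 + 0.331i)|100⟩ + (0.5889 + 0.331i)|101⟩

H on qubit 2 mixes each pair of kets that differ only in qubit 2: amplitudes (a, b) of (|…0…⟩, |…1…⟩) become ((a + b)/√2, (a − b)/√2). Kets absent from the input have amplitude 0.
(|000⟩, |001⟩): (a, b) = (0.2953, 0) → (0.2088, 0.2088)
(|100⟩, |101⟩): (a, b) = ((0.8329 + 0.4681i), 0) → ((0.5889 + 0.331i), (0.5889 + 0.331i))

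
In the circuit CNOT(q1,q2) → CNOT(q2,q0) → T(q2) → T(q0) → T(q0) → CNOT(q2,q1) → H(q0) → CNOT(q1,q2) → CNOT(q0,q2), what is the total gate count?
9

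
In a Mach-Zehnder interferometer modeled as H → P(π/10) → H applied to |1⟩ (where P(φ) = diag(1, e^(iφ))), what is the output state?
(0.02447 - 0.1545i)|0⟩ + (0.9755 + 0.1545i)|1⟩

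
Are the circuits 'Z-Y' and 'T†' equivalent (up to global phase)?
No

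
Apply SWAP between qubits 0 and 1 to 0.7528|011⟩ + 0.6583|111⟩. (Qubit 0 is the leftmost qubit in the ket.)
0.7528|101⟩ + 0.6583|111⟩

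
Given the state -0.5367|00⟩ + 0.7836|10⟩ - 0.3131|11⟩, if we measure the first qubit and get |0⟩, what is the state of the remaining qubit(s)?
-|0⟩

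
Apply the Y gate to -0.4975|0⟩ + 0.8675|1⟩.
-0.8675i|0⟩ - 0.4975i|1⟩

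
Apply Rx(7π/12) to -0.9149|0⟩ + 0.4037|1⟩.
(-0.557 - 0.3203i)|0⟩ + (0.2458 + 0.7258i)|1⟩

Rx(7π/12) = [[cos(θ/2), −i·sin(θ/2)], [−i·sin(θ/2), cos(θ/2)]]; θ = 7π/12, cos(θ/2) ≈ 0.608761, sin(θ/2) ≈ 0.793353.
With a = amp(|0⟩) = -0.9149 and b = amp(|1⟩) = 0.4037:
new amp(|0⟩) = (0.608761)·a + (-0.793353i)·b = (-0.557 - 0.3203i)
new amp(|1⟩) = (-0.793353i)·a + (0.608761)·b = (0.2458 + 0.7258i)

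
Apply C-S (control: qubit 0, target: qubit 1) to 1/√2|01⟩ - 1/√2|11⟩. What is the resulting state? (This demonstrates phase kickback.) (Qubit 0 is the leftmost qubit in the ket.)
1/√2|01⟩ - (1/√2)i|11⟩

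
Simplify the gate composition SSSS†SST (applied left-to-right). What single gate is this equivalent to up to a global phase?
T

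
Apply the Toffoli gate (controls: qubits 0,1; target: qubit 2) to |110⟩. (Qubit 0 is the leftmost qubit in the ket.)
|111⟩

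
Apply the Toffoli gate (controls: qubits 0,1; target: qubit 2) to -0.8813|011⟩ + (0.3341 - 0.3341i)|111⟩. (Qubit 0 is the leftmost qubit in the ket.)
-0.8813|011⟩ + (0.3341 - 0.3341i)|110⟩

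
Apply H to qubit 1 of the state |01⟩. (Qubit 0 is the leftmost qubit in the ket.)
1/√2|00⟩ - 1/√2|01⟩

H on qubit 1 mixes each pair of kets that differ only in qubit 1: amplitudes (a, b) of (|…0…⟩, |…1…⟩) become ((a + b)/√2, (a − b)/√2). Kets absent from the input have amplitude 0.
(|00⟩, |01⟩): (a, b) = (0, 1) → (1/√2, -1/√2)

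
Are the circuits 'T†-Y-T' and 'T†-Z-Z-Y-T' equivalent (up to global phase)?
Yes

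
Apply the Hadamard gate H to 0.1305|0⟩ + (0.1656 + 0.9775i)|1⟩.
(0.2094 + 0.6912i)|0⟩ + (-0.02482 - 0.6912i)|1⟩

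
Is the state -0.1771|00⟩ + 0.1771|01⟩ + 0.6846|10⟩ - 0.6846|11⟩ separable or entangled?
Separable

Writing the state as a|00⟩ + b|01⟩ + c|10⟩ + d|11⟩, it is a product state iff ad − bc = 0.
Here (a, b, c, d) = (-0.1771, 0.1771, 0.6846, -0.6846): ad − bc = (-0.1771)(-0.6846) − (0.1771)(0.6846) = 0, so the state is separable.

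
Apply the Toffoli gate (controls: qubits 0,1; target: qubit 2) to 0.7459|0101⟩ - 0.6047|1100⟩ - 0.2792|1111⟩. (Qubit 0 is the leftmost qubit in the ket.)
0.7459|0101⟩ - 0.2792|1101⟩ - 0.6047|1110⟩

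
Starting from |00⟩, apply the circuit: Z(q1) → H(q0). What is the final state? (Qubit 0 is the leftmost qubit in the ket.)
1/√2|00⟩ + 1/√2|10⟩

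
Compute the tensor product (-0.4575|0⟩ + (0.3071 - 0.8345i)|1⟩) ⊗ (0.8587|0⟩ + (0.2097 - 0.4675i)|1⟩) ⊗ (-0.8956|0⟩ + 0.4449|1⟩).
0.3518|000⟩ - 0.1748|001⟩ + (0.08592 - 0.1916i)|010⟩ + (-0.04268 + 0.09516i)|011⟩ + (-0.2362 + 0.6418i)|100⟩ + (0.1173 - 0.3188i)|101⟩ + (0.2917 + 0.2853i)|110⟩ + (-0.1449 - 0.1417i)|111⟩

amp(|b₁b₂…⟩) = product of the factor amplitudes for bits b₁, b₂, …; only kets whose every factor amplitude is nonzero survive.
|000⟩: (-0.4575)(0.8587)(-0.8956) = 0.3518
|001⟩: (-0.4575)(0.8587)(0.4449) = -0.1748
|010⟩: (-0.4575)(0.2097 - 0.4675i)(-0.8956) = (0.08592 - 0.1916i)
|011⟩: (-0.4575)(0.2097 - 0.4675i)(0.4449) = (-0.04268 + 0.09516i)
|100⟩: (0.3071 - 0.8345i)(0.8587)(-0.8956) = (-0.2362 + 0.6418i)
|101⟩: (0.3071 - 0.8345i)(0.8587)(0.4449) = (0.1173 - 0.3188i)
|110⟩: (0.3071 - 0.8345i)(0.2097 - 0.4675i)(-0.8956) = (0.2917 + 0.2853i)
|111⟩: (0.3071 - 0.8345i)(0.2097 - 0.4675i)(0.4449) = (-0.1449 - 0.1417i)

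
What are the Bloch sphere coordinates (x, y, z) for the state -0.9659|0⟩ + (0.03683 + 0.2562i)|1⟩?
(-0.07115, -0.4949, 0.866)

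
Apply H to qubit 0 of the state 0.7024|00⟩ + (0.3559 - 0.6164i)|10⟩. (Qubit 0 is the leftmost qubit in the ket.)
(0.7483 - 0.4359i)|00⟩ + (0.245 + 0.4359i)|10⟩

H on qubit 0 mixes each pair of kets that differ only in qubit 0: amplitudes (a, b) of (|…0…⟩, |…1…⟩) become ((a + b)/√2, (a − b)/√2). Kets absent from the input have amplitude 0.
(|00⟩, |10⟩): (a, b) = (0.7024, (0.3559 - 0.6164i)) → ((0.7483 - 0.4359i), (0.245 + 0.4359i))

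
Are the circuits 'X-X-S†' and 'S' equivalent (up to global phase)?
No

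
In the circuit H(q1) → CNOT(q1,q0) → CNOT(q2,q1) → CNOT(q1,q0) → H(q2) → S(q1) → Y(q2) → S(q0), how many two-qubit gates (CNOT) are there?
3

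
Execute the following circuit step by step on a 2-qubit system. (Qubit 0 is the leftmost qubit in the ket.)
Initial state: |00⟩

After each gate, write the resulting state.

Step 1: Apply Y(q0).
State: i|10⟩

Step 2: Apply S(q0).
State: -|10⟩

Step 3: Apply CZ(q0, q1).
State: -|10⟩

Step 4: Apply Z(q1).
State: -|10⟩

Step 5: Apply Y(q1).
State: -i|11⟩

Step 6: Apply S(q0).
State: |11⟩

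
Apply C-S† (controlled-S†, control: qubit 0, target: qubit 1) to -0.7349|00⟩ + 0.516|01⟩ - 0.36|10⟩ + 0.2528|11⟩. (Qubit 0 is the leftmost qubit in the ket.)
-0.7349|00⟩ + 0.516|01⟩ - 0.36|10⟩ - 0.2528i|11⟩

C-S† leaves the control-|0⟩ kets |00⟩, |01⟩ unchanged and applies S† to qubit 1 on the control-|1⟩ pair (|10⟩, |11⟩).
S† = [[1, 0], [0, -i]].
With a = amp(|10⟩) = -0.36 and b = amp(|11⟩) = 0.2528:
new amp(|10⟩) = (1)·a = -0.36
new amp(|11⟩) = (-i)·b = -0.2528i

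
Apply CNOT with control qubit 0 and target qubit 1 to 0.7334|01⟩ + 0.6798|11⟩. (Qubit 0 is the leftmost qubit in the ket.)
0.7334|01⟩ + 0.6798|10⟩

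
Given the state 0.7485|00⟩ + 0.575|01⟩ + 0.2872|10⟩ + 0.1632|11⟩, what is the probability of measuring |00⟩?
0.5603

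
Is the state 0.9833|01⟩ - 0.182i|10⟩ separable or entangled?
Entangled

Writing the state as a|00⟩ + b|01⟩ + c|10⟩ + d|11⟩, it is a product state iff ad − bc = 0.
Here (a, b, c, d) = (0, 0.9833, -0.182i, 0): ad − bc = (0)(0) − (0.9833)(-0.182i) = 0.179i ≠ 0, so the state is entangled.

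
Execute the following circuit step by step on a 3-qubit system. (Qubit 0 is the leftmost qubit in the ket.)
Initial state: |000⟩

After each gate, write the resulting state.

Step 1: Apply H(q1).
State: 1/√2|000⟩ + 1/√2|010⟩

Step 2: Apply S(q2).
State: 1/√2|000⟩ + 1/√2|010⟩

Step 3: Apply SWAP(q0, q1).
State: 1/√2|000⟩ + 1/√2|100⟩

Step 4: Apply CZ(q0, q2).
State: 1/√2|000⟩ + 1/√2|100⟩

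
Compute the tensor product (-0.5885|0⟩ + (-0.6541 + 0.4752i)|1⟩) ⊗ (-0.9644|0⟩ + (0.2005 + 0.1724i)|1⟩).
0.5675|00⟩ + (-0.118 - 0.1015i)|01⟩ + (0.6308 - 0.4583i)|10⟩ + (-0.2131 - 0.01749i)|11⟩

amp(|b₁b₂…⟩) = product of the factor amplitudes for bits b₁, b₂, …; only kets whose every factor amplitude is nonzero survive.
|00⟩: (-0.5885)(-0.9644) = 0.5675
|01⟩: (-0.5885)(0.2005 + 0.1724i) = (-0.118 - 0.1015i)
|10⟩: (-0.6541 + 0.4752i)(-0.9644) = (0.6308 - 0.4583i)
|11⟩: (-0.6541 + 0.4752i)(0.2005 + 0.1724i) = (-0.2131 - 0.01749i)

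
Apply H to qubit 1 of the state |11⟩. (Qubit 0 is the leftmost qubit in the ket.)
1/√2|10⟩ - 1/√2|11⟩

H on qubit 1 mixes each pair of kets that differ only in qubit 1: amplitudes (a, b) of (|…0…⟩, |…1…⟩) become ((a + b)/√2, (a − b)/√2). Kets absent from the input have amplitude 0.
(|10⟩, |11⟩): (a, b) = (0, 1) → (1/√2, -1/√2)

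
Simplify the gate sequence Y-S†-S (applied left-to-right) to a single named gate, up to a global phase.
Y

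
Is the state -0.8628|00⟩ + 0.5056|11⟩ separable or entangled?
Entangled

Writing the state as a|00⟩ + b|01⟩ + c|10⟩ + d|11⟩, it is a product state iff ad − bc = 0.
Here (a, b, c, d) = (-0.8628, 0, 0, 0.5056): ad − bc = (-0.8628)(0.5056) − (0)(0) = -0.4362 ≠ 0, so the state is entangled.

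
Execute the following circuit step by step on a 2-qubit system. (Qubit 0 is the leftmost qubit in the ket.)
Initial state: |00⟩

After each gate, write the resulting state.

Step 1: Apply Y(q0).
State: i|10⟩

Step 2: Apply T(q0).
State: (-1/√2 + (1/√2)i)|10⟩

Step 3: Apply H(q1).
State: (-1/2 + (1/2)i)|10⟩ + (-1/2 + (1/2)i)|11⟩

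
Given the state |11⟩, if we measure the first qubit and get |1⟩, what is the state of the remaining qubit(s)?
|1⟩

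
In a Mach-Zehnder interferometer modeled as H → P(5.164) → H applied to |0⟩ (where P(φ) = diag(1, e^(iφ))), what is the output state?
(0.7182 - 0.4499i)|0⟩ + (0.2818 + 0.4499i)|1⟩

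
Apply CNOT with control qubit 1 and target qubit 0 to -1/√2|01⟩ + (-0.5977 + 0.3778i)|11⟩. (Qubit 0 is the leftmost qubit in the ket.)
(-0.5977 + 0.3778i)|01⟩ - 1/√2|11⟩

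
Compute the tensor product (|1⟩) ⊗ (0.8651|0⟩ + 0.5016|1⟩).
0.8651|10⟩ + 0.5016|11⟩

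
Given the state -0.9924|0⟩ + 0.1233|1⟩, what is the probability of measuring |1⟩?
0.0152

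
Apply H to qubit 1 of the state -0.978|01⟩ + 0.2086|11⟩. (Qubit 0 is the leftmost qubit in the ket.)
-0.6916|00⟩ + 0.6916|01⟩ + 0.1475|10⟩ - 0.1475|11⟩

H on qubit 1 mixes each pair of kets that differ only in qubit 1: amplitudes (a, b) of (|…0…⟩, |…1…⟩) become ((a + b)/√2, (a − b)/√2). Kets absent from the input have amplitude 0.
(|00⟩, |01⟩): (a, b) = (0, -0.978) → (-0.6916, 0.6916)
(|10⟩, |11⟩): (a, b) = (0, 0.2086) → (0.1475, -0.1475)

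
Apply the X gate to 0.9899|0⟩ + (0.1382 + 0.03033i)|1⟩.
(0.1382 + 0.03033i)|0⟩ + 0.9899|1⟩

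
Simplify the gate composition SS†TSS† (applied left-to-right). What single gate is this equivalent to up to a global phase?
T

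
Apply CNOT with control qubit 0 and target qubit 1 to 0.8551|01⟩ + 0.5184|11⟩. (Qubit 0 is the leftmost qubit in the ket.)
0.8551|01⟩ + 0.5184|10⟩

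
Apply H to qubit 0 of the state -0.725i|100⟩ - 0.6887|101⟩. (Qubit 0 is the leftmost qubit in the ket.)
-0.5127i|000⟩ - 0.487|001⟩ + 0.5127i|100⟩ + 0.487|101⟩

H on qubit 0 mixes each pair of kets that differ only in qubit 0: amplitudes (a, b) of (|…0…⟩, |…1…⟩) become ((a + b)/√2, (a − b)/√2). Kets absent from the input have amplitude 0.
(|000⟩, |100⟩): (a, b) = (0, -0.725i) → (-0.5127i, 0.5127i)
(|001⟩, |101⟩): (a, b) = (0, -0.6887) → (-0.487, 0.487)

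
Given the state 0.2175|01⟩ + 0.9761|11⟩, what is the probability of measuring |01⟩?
0.04731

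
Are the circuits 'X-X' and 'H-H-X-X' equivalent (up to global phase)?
Yes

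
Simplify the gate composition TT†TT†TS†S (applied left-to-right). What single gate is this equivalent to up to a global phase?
T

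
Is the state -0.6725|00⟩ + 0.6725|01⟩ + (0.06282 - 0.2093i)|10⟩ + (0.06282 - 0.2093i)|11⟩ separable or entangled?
Entangled

Writing the state as a|00⟩ + b|01⟩ + c|10⟩ + d|11⟩, it is a product state iff ad − bc = 0.
Here (a, b, c, d) = (-0.6725, 0.6725, (0.06282 - 0.2093i), (0.06282 - 0.2093i)): ad − bc = (-0.6725)(0.06282 - 0.2093i) − (0.6725)(0.06282 - 0.2093i) = (-0.08449 + 0.2815i) ≠ 0, so the state is entangled.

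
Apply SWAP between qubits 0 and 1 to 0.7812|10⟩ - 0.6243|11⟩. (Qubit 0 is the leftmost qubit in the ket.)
0.7812|01⟩ - 0.6243|11⟩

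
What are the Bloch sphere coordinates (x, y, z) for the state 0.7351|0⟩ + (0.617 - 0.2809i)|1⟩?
(0.9071, -0.413, 0.08078)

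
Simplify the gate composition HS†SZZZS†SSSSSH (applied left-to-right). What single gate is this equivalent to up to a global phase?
X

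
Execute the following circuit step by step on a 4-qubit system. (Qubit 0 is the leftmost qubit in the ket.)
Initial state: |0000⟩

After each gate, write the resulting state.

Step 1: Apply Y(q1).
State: i|0100⟩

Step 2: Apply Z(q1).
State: -i|0100⟩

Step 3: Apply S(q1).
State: |0100⟩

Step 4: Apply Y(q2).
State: i|0110⟩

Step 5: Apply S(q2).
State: -|0110⟩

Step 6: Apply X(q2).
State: -|0100⟩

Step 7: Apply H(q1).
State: -1/√2|0000⟩ + 1/√2|0100⟩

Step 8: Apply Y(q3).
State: -(1/√2)i|0001⟩ + (1/√2)i|0101⟩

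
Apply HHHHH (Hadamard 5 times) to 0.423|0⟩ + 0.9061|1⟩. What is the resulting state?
0.9398|0⟩ - 0.3416|1⟩

H² = I, so H^5 = H: a single Hadamard. With (a, b) = (0.423, 0.9061), H gives ((a + b)/√2, (a − b)/√2) = (0.9398, -0.3416).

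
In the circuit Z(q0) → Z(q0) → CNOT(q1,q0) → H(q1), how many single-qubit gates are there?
3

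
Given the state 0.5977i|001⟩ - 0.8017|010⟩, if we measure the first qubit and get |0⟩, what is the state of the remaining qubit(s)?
0.5977i|01⟩ - 0.8017|10⟩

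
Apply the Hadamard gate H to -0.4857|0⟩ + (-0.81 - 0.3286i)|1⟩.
(-0.9162 - 0.2324i)|0⟩ + (0.2293 + 0.2324i)|1⟩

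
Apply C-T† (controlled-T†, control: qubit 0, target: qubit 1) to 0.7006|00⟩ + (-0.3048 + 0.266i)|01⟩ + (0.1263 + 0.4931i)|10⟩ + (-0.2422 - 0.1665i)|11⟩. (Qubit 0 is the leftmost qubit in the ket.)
0.7006|00⟩ + (-0.3048 + 0.266i)|01⟩ + (0.1263 + 0.4931i)|10⟩ + (-0.289 + 0.05353i)|11⟩

C-T† leaves the control-|0⟩ kets |00⟩, |01⟩ unchanged and applies T† to qubit 1 on the control-|1⟩ pair (|10⟩, |11⟩).
T† = [[1, 0], [0, (1/√2 - (1/√2)i)]].
With a = amp(|10⟩) = (0.1263 + 0.4931i) and b = amp(|11⟩) = (-0.2422 - 0.1665i):
new amp(|10⟩) = (1)·a = (0.1263 + 0.4931i)
new amp(|11⟩) = (1/√2 - (1/√2)i)·b = (-0.289 + 0.05353i)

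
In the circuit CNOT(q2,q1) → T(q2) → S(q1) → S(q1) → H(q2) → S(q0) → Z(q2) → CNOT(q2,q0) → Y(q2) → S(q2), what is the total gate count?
10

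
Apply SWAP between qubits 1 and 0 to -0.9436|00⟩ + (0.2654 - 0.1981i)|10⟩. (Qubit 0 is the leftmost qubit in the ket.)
-0.9436|00⟩ + (0.2654 - 0.1981i)|01⟩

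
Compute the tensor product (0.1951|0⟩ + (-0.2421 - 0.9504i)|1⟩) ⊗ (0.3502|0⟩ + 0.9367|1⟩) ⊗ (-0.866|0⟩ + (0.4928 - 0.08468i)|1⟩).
-0.05917|000⟩ + (0.03367 - 0.005786i)|001⟩ - 0.1583|010⟩ + (0.09006 - 0.01548i)|011⟩ + (0.07342 + 0.2882i)|100⟩ + (-0.06997 - 0.1568i)|101⟩ + (0.1964 + 0.7709i)|110⟩ + (-0.1871 - 0.4195i)|111⟩

amp(|b₁b₂…⟩) = product of the factor amplitudes for bits b₁, b₂, …; only kets whose every factor amplitude is nonzero survive.
|000⟩: (0.1951)(0.3502)(-0.866) = -0.05917
|001⟩: (0.1951)(0.3502)(0.4928 - 0.08468i) = (0.03367 - 0.005786i)
|010⟩: (0.1951)(0.9367)(-0.866) = -0.1583
|011⟩: (0.1951)(0.9367)(0.4928 - 0.08468i) = (0.09006 - 0.01548i)
|100⟩: (-0.2421 - 0.9504i)(0.3502)(-0.866) = (0.07342 + 0.2882i)
|101⟩: (-0.2421 - 0.9504i)(0.3502)(0.4928 - 0.08468i) = (-0.06997 - 0.1568i)
|110⟩: (-0.2421 - 0.9504i)(0.9367)(-0.866) = (0.1964 + 0.7709i)
|111⟩: (-0.2421 - 0.9504i)(0.9367)(0.4928 - 0.08468i) = (-0.1871 - 0.4195i)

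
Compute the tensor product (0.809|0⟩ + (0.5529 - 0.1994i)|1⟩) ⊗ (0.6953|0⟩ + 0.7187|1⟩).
0.5625|00⟩ + 0.5814|01⟩ + (0.3844 - 0.1386i)|10⟩ + (0.3974 - 0.1433i)|11⟩

amp(|b₁b₂…⟩) = product of the factor amplitudes for bits b₁, b₂, …; only kets whose every factor amplitude is nonzero survive.
|00⟩: (0.809)(0.6953) = 0.5625
|01⟩: (0.809)(0.7187) = 0.5814
|10⟩: (0.5529 - 0.1994i)(0.6953) = (0.3844 - 0.1386i)
|11⟩: (0.5529 - 0.1994i)(0.7187) = (0.3974 - 0.1433i)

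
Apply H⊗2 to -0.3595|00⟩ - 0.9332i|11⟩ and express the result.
(-0.1798 - 0.4666i)|00⟩ + (-0.1798 + 0.4666i)|01⟩ + (-0.1798 + 0.4666i)|10⟩ + (-0.1798 - 0.4666i)|11⟩

H⊗2 gives amp(|y⟩) = (1/2) Σ_x (−1)^(x·y) amp(|x⟩), where x·y is the number of positions in which both x and y have a 1.
|00⟩: (-0.3595 - 0.9332i)/2 = (-0.1798 - 0.4666i)
|01⟩: (-0.3595 + 0.9332i)/2 = (-0.1798 + 0.4666i)
|10⟩: (-0.3595 + 0.9332i)/2 = (-0.1798 + 0.4666i)
|11⟩: (-0.3595 - 0.9332i)/2 = (-0.1798 - 0.4666i)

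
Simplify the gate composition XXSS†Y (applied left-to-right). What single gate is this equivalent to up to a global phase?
Y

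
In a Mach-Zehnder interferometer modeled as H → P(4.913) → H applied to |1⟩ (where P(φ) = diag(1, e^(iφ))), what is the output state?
(0.4004 + 0.49i)|0⟩ + (0.5996 - 0.49i)|1⟩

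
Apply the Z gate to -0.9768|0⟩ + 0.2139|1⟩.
-0.9768|0⟩ - 0.2139|1⟩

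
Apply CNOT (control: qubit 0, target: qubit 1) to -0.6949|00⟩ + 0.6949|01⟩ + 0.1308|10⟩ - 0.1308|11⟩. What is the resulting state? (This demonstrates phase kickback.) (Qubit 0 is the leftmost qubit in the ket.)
-0.6949|00⟩ + 0.6949|01⟩ - 0.1308|10⟩ + 0.1308|11⟩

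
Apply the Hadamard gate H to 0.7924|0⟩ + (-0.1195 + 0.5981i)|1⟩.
(0.4758 + 0.4229i)|0⟩ + (0.6448 - 0.4229i)|1⟩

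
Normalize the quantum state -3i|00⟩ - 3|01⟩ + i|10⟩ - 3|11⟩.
-0.5669i|00⟩ - 0.5669|01⟩ + 0.189i|10⟩ - 0.5669|11⟩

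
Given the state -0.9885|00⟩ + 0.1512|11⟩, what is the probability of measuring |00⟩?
0.9771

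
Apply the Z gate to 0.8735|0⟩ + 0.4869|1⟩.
0.8735|0⟩ - 0.4869|1⟩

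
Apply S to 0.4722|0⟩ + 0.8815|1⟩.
0.4722|0⟩ + 0.8815i|1⟩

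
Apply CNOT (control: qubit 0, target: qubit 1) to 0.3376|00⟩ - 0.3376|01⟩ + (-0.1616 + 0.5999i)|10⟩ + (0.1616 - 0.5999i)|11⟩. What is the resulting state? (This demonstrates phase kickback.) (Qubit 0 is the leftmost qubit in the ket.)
0.3376|00⟩ - 0.3376|01⟩ + (0.1616 - 0.5999i)|10⟩ + (-0.1616 + 0.5999i)|11⟩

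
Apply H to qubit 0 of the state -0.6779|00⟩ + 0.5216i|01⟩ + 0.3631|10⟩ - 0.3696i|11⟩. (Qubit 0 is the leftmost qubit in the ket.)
-0.2226|00⟩ + 0.1075i|01⟩ - 0.7361|10⟩ + 0.6302i|11⟩

H on qubit 0 mixes each pair of kets that differ only in qubit 0: amplitudes (a, b) of (|…0…⟩, |…1…⟩) become ((a + b)/√2, (a − b)/√2). Kets absent from the input have amplitude 0.
(|00⟩, |10⟩): (a, b) = (-0.6779, 0.3631) → (-0.2226, -0.7361)
(|01⟩, |11⟩): (a, b) = (0.5216i, -0.3696i) → (0.1075i, 0.6302i)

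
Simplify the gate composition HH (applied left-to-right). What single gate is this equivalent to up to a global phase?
I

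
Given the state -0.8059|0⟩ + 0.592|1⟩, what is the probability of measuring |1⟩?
0.3505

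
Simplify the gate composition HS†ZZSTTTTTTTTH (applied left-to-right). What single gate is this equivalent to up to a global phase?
I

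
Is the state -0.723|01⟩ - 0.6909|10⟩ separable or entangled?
Entangled

Writing the state as a|00⟩ + b|01⟩ + c|10⟩ + d|11⟩, it is a product state iff ad − bc = 0.
Here (a, b, c, d) = (0, -0.723, -0.6909, 0): ad − bc = (0)(0) − (-0.723)(-0.6909) = -0.4995 ≠ 0, so the state is entangled.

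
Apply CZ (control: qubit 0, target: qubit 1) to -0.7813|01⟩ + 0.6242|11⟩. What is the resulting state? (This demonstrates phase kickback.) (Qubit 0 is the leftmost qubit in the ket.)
-0.7813|01⟩ - 0.6242|11⟩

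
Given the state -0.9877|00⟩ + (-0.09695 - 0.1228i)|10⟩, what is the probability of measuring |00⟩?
0.9756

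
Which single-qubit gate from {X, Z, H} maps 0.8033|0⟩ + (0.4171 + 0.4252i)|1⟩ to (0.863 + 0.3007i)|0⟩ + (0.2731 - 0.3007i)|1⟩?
H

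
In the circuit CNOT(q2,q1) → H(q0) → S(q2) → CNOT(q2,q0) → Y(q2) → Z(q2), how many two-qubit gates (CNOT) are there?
2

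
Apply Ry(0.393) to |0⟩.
0.9808|0⟩ + 0.1952|1⟩

Ry(0.393) = [[cos(θ/2), −sin(θ/2)], [sin(θ/2), cos(θ/2)]]; θ = 0.393, cos(θ/2) ≈ 0.980756, sin(θ/2) ≈ 0.195238.
With a = amp(|0⟩) = 1 and b = amp(|1⟩) = 0:
new amp(|0⟩) = (0.980756)·a + (-0.195238)·b = 0.9808
new amp(|1⟩) = (0.195238)·a + (0.980756)·b = 0.1952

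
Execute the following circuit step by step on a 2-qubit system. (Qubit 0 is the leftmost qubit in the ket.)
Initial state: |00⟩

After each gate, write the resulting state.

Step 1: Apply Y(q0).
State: i|10⟩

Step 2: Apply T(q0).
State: (-1/√2 + (1/√2)i)|10⟩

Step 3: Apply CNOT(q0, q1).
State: (-1/√2 + (1/√2)i)|11⟩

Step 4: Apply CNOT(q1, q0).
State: (-1/√2 + (1/√2)i)|01⟩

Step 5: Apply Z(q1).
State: (1/√2 - (1/√2)i)|01⟩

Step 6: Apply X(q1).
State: (1/√2 - (1/√2)i)|00⟩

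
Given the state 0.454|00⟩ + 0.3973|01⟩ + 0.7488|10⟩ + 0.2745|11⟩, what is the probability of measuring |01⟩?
0.1578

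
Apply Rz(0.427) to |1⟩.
(0.9773 + 0.2119i)|1⟩

Rz(0.427) = [[e^(−iθ/2), 0], [0, e^(iθ/2)]] with e^(±iθ/2) = cos(θ/2) ± i·sin(θ/2); θ = 0.427, cos(θ/2) ≈ 0.977295, sin(θ/2) ≈ 0.211882.
With a = amp(|0⟩) = 0 and b = amp(|1⟩) = 1:
new amp(|0⟩) = (0.977295 - 0.211882i)·a = 0
new amp(|1⟩) = (0.977295 + 0.211882i)·b = (0.9773 + 0.2119i)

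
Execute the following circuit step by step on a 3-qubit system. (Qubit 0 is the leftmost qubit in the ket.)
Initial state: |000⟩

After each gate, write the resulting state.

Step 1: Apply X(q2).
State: |001⟩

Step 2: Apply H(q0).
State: 1/√2|001⟩ + 1/√2|101⟩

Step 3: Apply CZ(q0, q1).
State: 1/√2|001⟩ + 1/√2|101⟩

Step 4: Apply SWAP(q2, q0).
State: 1/√2|100⟩ + 1/√2|101⟩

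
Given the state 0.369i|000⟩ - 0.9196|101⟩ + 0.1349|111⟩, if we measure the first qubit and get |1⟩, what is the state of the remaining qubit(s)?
-0.9894|01⟩ + 0.1451|11⟩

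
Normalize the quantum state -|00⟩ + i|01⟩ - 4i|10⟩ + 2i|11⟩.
-0.2132|00⟩ + 0.2132i|01⟩ - 0.8528i|10⟩ + 0.4264i|11⟩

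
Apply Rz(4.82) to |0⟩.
(-0.7441 - 0.6681i)|0⟩

Rz(4.82) = [[e^(−iθ/2), 0], [0, e^(iθ/2)]] with e^(±iθ/2) = cos(θ/2) ± i·sin(θ/2); θ = 4.82, cos(θ/2) ≈ -0.744111, sin(θ/2) ≈ 0.668056.
With a = amp(|0⟩) = 1 and b = amp(|1⟩) = 0:
new amp(|0⟩) = (-0.744111 - 0.668056i)·a = (-0.7441 - 0.6681i)
new amp(|1⟩) = (-0.744111 + 0.668056i)·b = 0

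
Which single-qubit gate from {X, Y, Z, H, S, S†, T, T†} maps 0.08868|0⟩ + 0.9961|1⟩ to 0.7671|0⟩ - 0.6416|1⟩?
H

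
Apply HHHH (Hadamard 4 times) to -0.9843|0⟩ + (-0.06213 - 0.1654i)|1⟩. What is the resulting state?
-0.9843|0⟩ + (-0.06213 - 0.1654i)|1⟩

H² = I, so an even number of Hadamards cancels: H^4 = I and the state is unchanged.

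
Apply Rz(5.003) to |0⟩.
(-0.802 - 0.5973i)|0⟩

Rz(5.003) = [[e^(−iθ/2), 0], [0, e^(iθ/2)]] with e^(±iθ/2) = cos(θ/2) ± i·sin(θ/2); θ = 5.003, cos(θ/2) ≈ -0.80204, sin(θ/2) ≈ 0.59727.
With a = amp(|0⟩) = 1 and b = amp(|1⟩) = 0:
new amp(|0⟩) = (-0.80204 - 0.59727i)·a = (-0.802 - 0.5973i)
new amp(|1⟩) = (-0.80204 + 0.59727i)·b = 0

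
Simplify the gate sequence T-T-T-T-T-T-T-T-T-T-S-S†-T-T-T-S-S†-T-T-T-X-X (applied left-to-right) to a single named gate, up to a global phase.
I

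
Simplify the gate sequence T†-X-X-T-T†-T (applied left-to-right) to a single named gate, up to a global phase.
I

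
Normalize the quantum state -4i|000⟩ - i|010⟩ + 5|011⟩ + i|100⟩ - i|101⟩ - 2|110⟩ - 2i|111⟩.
-0.5547i|000⟩ - 0.1387i|010⟩ + 0.6934|011⟩ + 0.1387i|100⟩ - 0.1387i|101⟩ - 0.2774|110⟩ - 0.2774i|111⟩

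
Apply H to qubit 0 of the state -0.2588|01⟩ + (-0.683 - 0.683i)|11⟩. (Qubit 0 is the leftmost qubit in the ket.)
(-0.666 - 0.483i)|01⟩ + (0.3 + 0.483i)|11⟩

H on qubit 0 mixes each pair of kets that differ only in qubit 0: amplitudes (a, b) of (|…0…⟩, |…1…⟩) become ((a + b)/√2, (a − b)/√2). Kets absent from the input have amplitude 0.
(|01⟩, |11⟩): (a, b) = (-0.2588, (-0.683 - 0.683i)) → ((-0.666 - 0.483i), (0.3 + 0.483i))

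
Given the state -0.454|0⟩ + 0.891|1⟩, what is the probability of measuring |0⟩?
0.2061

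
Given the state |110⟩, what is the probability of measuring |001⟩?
0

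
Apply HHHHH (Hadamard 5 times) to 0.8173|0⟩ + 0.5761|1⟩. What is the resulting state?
0.9853|0⟩ + 0.1706|1⟩

H² = I, so H^5 = H: a single Hadamard. With (a, b) = (0.8173, 0.5761), H gives ((a + b)/√2, (a − b)/√2) = (0.9853, 0.1706).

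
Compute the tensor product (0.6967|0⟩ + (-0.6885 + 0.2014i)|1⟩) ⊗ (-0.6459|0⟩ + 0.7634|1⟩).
-0.45|00⟩ + 0.5319|01⟩ + (0.4447 - 0.1301i)|10⟩ + (-0.5256 + 0.1537i)|11⟩

amp(|b₁b₂…⟩) = product of the factor amplitudes for bits b₁, b₂, …; only kets whose every factor amplitude is nonzero survive.
|00⟩: (0.6967)(-0.6459) = -0.45
|01⟩: (0.6967)(0.7634) = 0.5319
|10⟩: (-0.6885 + 0.2014i)(-0.6459) = (0.4447 - 0.1301i)
|11⟩: (-0.6885 + 0.2014i)(0.7634) = (-0.5256 + 0.1537i)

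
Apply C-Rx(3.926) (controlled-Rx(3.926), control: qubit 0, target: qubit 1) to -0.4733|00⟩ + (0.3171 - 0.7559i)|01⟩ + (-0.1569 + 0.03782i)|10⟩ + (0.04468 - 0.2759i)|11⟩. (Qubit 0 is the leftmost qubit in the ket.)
-0.4733|00⟩ + (0.3171 - 0.7559i)|01⟩ + (-0.195 - 0.05574i)|10⟩ + (0.01787 + 0.2504i)|11⟩

C-Rx(3.926) leaves the control-|0⟩ kets |00⟩, |01⟩ unchanged and applies Rx(3.926) to qubit 1 on the control-|1⟩ pair (|10⟩, |11⟩).
Rx(3.926) = [[cos(θ/2), −i·sin(θ/2)], [−i·sin(θ/2), cos(θ/2)]]; θ = 3.926, cos(θ/2) ≈ -0.382226, sin(θ/2) ≈ 0.924069.
With a = amp(|10⟩) = (-0.1569 + 0.03782i) and b = amp(|11⟩) = (0.04468 - 0.2759i):
new amp(|10⟩) = (-0.382226)·a + (-0.924069i)·b = (-0.195 - 0.05574i)
new amp(|11⟩) = (-0.924069i)·a + (-0.382226)·b = (0.01787 + 0.2504i)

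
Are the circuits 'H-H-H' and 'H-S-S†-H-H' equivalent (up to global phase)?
Yes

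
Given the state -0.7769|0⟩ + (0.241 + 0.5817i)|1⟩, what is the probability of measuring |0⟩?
0.6036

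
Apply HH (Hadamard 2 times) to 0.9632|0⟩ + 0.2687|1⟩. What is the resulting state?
0.9632|0⟩ + 0.2687|1⟩

H² = I, so an even number of Hadamards cancels: H^2 = I and the state is unchanged.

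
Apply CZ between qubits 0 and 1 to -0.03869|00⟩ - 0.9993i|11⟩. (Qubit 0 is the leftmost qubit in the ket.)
-0.03869|00⟩ + 0.9993i|11⟩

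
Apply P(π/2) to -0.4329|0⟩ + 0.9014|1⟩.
-0.4329|0⟩ + 0.9014i|1⟩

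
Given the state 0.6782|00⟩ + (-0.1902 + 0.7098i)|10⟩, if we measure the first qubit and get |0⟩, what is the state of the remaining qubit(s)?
|0⟩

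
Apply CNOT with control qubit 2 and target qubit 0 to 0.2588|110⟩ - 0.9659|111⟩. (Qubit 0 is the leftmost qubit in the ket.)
-0.9659|011⟩ + 0.2588|110⟩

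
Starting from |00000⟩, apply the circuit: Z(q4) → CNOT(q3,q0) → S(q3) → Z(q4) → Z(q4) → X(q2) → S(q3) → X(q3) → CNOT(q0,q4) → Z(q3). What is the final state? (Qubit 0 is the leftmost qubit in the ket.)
-|00110⟩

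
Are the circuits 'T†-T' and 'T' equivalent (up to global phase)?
No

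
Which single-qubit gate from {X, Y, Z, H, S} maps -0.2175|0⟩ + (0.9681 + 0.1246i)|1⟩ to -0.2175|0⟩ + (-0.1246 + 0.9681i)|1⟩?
S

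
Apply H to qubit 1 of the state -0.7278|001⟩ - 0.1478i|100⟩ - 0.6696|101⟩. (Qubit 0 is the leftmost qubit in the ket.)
-0.5146|001⟩ - 0.5146|011⟩ - 0.1045i|100⟩ - 0.4735|101⟩ - 0.1045i|110⟩ - 0.4735|111⟩

H on qubit 1 mixes each pair of kets that differ only in qubit 1: amplitudes (a, b) of (|…0…⟩, |…1…⟩) become ((a + b)/√2, (a − b)/√2). Kets absent from the input have amplitude 0.
(|001⟩, |011⟩): (a, b) = (-0.7278, 0) → (-0.5146, -0.5146)
(|100⟩, |110⟩): (a, b) = (-0.1478i, 0) → (-0.1045i, -0.1045i)
(|101⟩, |111⟩): (a, b) = (-0.6696, 0) → (-0.4735, -0.4735)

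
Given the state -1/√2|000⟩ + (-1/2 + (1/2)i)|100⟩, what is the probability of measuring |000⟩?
1/2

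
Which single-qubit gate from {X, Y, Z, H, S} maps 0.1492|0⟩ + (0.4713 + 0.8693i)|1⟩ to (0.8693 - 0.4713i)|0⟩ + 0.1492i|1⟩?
Y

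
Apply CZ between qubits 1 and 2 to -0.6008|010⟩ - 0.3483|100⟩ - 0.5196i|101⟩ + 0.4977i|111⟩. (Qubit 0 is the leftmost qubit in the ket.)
-0.6008|010⟩ - 0.3483|100⟩ - 0.5196i|101⟩ - 0.4977i|111⟩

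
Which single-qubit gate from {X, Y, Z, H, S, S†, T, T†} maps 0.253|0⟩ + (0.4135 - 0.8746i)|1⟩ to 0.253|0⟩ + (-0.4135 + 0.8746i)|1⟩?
Z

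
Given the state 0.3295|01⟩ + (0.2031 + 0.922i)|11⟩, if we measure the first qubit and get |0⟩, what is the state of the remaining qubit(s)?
|1⟩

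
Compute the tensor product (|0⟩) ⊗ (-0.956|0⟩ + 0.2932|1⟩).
-0.956|00⟩ + 0.2932|01⟩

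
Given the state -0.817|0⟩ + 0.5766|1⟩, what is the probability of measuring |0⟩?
0.6675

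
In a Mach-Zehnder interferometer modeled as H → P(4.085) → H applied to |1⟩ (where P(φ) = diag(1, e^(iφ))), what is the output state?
(0.7935 + 0.4048i)|0⟩ + (0.2065 - 0.4048i)|1⟩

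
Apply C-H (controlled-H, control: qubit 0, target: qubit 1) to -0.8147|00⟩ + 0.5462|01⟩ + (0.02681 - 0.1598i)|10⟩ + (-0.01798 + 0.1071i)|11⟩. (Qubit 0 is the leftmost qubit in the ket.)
-0.8147|00⟩ + 0.5462|01⟩ + (0.006244 - 0.03726i)|10⟩ + (0.03167 - 0.1887i)|11⟩

C-H leaves the control-|0⟩ kets |00⟩, |01⟩ unchanged and applies H to qubit 1 on the control-|1⟩ pair (|10⟩, |11⟩).
H = [[1/√2, 1/√2], [1/√2, -1/√2]].
With a = amp(|10⟩) = (0.02681 - 0.1598i) and b = amp(|11⟩) = (-0.01798 + 0.1071i):
new amp(|10⟩) = (1/√2)·a + (1/√2)·b = (0.006244 - 0.03726i)
new amp(|11⟩) = (1/√2)·a + (-1/√2)·b = (0.03167 - 0.1887i)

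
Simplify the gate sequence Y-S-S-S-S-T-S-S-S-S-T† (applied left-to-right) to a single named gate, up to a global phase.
Y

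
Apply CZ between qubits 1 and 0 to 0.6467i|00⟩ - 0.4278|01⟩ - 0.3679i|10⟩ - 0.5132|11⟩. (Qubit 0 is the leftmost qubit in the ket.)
0.6467i|00⟩ - 0.4278|01⟩ - 0.3679i|10⟩ + 0.5132|11⟩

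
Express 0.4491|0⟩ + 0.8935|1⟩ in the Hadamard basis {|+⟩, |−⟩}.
0.9494|+⟩ - 0.3142|−⟩

With |ψ⟩ = α|0⟩ + β|1⟩, the Hadamard-basis coefficients are ⟨+|ψ⟩ = (α + β)/√2 and ⟨−|ψ⟩ = (α − β)/√2.
Here α = 0.4491, β = 0.8935: (α + β)/√2 = 0.9494, (α − β)/√2 = -0.3142.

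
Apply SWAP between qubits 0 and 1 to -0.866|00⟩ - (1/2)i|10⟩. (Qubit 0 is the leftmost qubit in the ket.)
-0.866|00⟩ - (1/2)i|01⟩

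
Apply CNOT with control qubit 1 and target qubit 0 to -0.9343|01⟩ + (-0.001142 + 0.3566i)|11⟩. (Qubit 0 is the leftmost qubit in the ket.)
(-0.001142 + 0.3566i)|01⟩ - 0.9343|11⟩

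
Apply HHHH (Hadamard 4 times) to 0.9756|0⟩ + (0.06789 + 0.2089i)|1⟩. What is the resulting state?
0.9756|0⟩ + (0.06789 + 0.2089i)|1⟩

H² = I, so an even number of Hadamards cancels: H^4 = I and the state is unchanged.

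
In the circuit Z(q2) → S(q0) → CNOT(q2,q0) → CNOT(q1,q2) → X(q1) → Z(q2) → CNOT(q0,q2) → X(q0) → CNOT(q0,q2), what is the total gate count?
9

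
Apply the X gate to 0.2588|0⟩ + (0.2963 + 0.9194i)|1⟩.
(0.2963 + 0.9194i)|0⟩ + 0.2588|1⟩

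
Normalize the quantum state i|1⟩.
i|1⟩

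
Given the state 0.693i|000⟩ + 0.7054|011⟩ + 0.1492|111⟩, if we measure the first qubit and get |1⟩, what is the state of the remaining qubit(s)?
|11⟩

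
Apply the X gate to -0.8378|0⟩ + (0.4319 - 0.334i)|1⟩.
(0.4319 - 0.334i)|0⟩ - 0.8378|1⟩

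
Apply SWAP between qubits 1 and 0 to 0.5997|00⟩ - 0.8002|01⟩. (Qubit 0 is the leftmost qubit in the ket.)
0.5997|00⟩ - 0.8002|10⟩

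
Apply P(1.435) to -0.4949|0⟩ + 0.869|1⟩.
-0.4949|0⟩ + (0.1176 + 0.861i)|1⟩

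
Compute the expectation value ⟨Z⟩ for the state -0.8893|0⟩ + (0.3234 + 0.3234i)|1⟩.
0.5817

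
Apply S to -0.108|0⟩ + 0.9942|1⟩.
-0.108|0⟩ + 0.9942i|1⟩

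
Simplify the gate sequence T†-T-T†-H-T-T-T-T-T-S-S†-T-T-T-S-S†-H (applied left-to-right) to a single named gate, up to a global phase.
T†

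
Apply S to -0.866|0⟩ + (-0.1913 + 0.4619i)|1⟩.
-0.866|0⟩ + (-0.4619 - 0.1913i)|1⟩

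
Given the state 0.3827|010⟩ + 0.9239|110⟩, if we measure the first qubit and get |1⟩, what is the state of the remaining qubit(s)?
|10⟩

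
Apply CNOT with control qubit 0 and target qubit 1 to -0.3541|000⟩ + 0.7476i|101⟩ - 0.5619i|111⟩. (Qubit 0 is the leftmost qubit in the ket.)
-0.3541|000⟩ - 0.5619i|101⟩ + 0.7476i|111⟩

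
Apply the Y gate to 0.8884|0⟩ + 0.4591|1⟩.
-0.4591i|0⟩ + 0.8884i|1⟩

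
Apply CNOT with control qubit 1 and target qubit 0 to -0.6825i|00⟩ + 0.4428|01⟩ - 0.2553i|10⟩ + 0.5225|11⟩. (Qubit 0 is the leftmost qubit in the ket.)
-0.6825i|00⟩ + 0.5225|01⟩ - 0.2553i|10⟩ + 0.4428|11⟩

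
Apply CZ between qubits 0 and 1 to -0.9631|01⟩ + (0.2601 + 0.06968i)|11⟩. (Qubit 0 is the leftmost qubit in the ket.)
-0.9631|01⟩ + (-0.2601 - 0.06968i)|11⟩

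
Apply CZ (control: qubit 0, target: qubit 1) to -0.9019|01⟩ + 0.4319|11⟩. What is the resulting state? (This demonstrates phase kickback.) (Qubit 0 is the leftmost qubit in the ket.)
-0.9019|01⟩ - 0.4319|11⟩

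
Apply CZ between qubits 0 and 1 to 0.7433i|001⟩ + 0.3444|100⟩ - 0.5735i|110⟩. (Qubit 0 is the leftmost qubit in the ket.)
0.7433i|001⟩ + 0.3444|100⟩ + 0.5735i|110⟩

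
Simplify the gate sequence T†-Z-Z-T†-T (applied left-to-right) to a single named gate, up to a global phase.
T†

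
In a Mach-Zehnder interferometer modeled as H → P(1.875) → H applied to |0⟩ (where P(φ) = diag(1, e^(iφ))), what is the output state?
(0.3502 + 0.477i)|0⟩ + (0.6498 - 0.477i)|1⟩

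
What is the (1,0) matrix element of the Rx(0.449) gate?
-0.2226i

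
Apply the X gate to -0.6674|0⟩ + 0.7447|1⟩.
0.7447|0⟩ - 0.6674|1⟩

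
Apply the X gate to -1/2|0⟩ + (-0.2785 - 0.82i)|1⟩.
(-0.2785 - 0.82i)|0⟩ - 1/2|1⟩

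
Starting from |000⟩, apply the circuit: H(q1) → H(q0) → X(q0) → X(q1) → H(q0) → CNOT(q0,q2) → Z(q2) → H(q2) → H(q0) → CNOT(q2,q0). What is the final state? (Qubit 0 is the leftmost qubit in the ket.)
1/√8|000⟩ + 1/√8|001⟩ + 1/√8|010⟩ + 1/√8|011⟩ + 1/√8|100⟩ + 1/√8|101⟩ + 1/√8|110⟩ + 1/√8|111⟩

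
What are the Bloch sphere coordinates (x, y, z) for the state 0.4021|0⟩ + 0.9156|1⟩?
(0.7363, 0, -0.6766)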